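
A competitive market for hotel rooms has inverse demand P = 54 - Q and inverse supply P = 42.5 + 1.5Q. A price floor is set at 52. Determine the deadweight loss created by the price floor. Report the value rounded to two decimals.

Free-market equilibrium: 54 - Q = 42.5 + 1.5Q gives Q* = 4.6, P* = 49.4.
At P = 52, buyers demand (54 - 52)/1 = 2 while sellers would supply more, so the quantity traded is 2 at price 52.
The lost-trades triangle has base Q* - 2 = 2.6 and height equal to the gap between the curves at Q = 2, which is 52 - 45.5 = 6.5. DWL = (1/2)(2.6)(6.5) = 8.45.

8.45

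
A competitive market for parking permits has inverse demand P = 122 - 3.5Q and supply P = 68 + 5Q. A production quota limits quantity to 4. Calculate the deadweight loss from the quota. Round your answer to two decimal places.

Unrestricted equilibrium: Q* = (122 - 68)/(3.5 + 5) = 6.3529.
At Q = 4 the demand price is 122 - 3.5(4) = 108 and the supply price is 68 + 5(4) = 88.
Deadweight loss is the triangle between the curves from 4 to 6.3529: (1/2)(108 - 88)(6.3529 - 4) = 23.5294.

23.53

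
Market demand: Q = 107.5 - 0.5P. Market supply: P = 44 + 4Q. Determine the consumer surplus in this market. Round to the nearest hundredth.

812.25

Rewriting demand in inverse form: P = 215 - 2Q.
Setting demand equal to supply, 171 = 6Q, so Q* = 28.5 and P* = 158.
The demand choke price is 215, so CS = (1/2)(Q*)(215 - P*) = (1/2)(28.5)(57) = 812.25.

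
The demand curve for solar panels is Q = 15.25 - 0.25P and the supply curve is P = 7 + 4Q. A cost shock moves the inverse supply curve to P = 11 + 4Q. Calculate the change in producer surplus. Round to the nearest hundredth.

-13.00

Rewriting demand in inverse form: P = 61 - 4Q.
Initial equilibrium: Q_0 = 6.75, P_0 = 34; CS_0 = (1/2)(6.75)(27) = 91.125, PS_0 = (1/2)(6.75)(27) = 91.125.
New equilibrium: 61 - 4Q = 11 + 4Q gives Q_1 = 6.25, P_1 = 36; CS_1 = 78.125, PS_1 = 78.125.
Change in producer surplus = 78.125 - 91.125 = -13.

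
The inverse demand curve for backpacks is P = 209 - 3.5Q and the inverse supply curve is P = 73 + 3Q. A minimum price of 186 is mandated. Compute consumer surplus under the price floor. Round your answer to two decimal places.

75.57

Free-market equilibrium: 209 - 3.5Q = 73 + 3Q gives Q* = 20.9231, P* = 135.7692.
At P = 186, buyers demand (209 - 186)/3.5 = 6.5714 while sellers would supply more, so the quantity traded is 6.5714 at price 186.
CS is the triangle under demand above 186: (1/2)(6.5714)(209 - 186) = 75.5714.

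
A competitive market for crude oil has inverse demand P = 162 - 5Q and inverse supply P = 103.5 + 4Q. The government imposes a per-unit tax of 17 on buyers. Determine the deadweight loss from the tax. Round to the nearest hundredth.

16.06

Without the tax, 162 - 5Q = 103.5 + 4Q so Q* = 6.5 and P* = 129.5.
A tax on buyers shifts demand down by 17: (162 - 17) - 5Q = 103.5 + 4Q, so Q_t = 4.6111. Buyers pay P_b = 138.9444; sellers receive P_s = P_b - 17 = 121.9444.
Deadweight loss is the triangle between the curves from Q_t to Q*: (1/2)(6.5 - 4.6111)(17) = 16.0556.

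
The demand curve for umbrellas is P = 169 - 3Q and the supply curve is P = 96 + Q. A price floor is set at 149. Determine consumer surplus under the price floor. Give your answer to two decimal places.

Free-market equilibrium: 169 - 3Q = 96 + Q gives Q* = 18.25, P* = 114.25.
At P = 149, buyers demand (169 - 149)/3 = 6.6667 while sellers would supply more, so the quantity traded is 6.6667 at price 149.
CS is the triangle under demand above 149: (1/2)(6.6667)(169 - 149) = 66.6667.

66.67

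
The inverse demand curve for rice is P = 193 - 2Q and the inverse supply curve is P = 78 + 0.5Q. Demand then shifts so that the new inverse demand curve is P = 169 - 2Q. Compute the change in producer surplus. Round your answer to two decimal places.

Initial equilibrium: Q_0 = 46, P_0 = 101; CS_0 = (1/2)(46)(92) = 2116, PS_0 = (1/2)(46)(23) = 529.
New equilibrium: 169 - 2Q = 78 + 0.5Q gives Q_1 = 36.4, P_1 = 96.2; CS_1 = 1324.96, PS_1 = 331.24.
Change in producer surplus = 331.24 - 529 = -197.76.

-197.76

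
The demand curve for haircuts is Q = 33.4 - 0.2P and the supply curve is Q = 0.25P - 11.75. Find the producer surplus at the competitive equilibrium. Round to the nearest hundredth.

Rewriting demand in inverse form: P = 167 - 5Q.
Rewriting supply in inverse form: P = 47 + 4Q.
Setting demand equal to supply, 120 = 9Q, so Q* = 13.3333 and P* = 100.3333.
Producer surplus is the triangle above supply below P*: (1/2)(13.3333)(100.3333 - 47) = (1/2)(13.3333)(53.3333) = 355.5556.

355.56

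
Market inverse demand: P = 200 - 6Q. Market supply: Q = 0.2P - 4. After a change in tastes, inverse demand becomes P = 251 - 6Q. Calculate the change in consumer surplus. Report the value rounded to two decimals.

Rewriting supply in inverse form: P = 20 + 5Q.
Initial equilibrium: Q_0 = 16.3636, P_0 = 101.8182; CS_0 = (1/2)(16.3636)(98.1818) = 803.3058, PS_0 = (1/2)(16.3636)(81.8182) = 669.4215.
New equilibrium: 251 - 6Q = 20 + 5Q gives Q_1 = 21, P_1 = 125; CS_1 = 1323, PS_1 = 1102.5.
Change in consumer surplus = 1323 - 803.3058 = 519.6942.

519.69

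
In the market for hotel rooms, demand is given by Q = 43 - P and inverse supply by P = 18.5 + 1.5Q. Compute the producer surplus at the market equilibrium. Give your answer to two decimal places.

Rewriting demand in inverse form: P = 43 - Q.
Set 43 - Q = 18.5 + 1.5Q, which gives 24.5 = 2.5Q, so Q* = 9.8 and P* = 43 - (9.8) = 33.2.
Producer surplus is the triangle above supply below P*: (1/2)(9.8)(33.2 - 18.5) = (1/2)(9.8)(14.7) = 72.03.

72.03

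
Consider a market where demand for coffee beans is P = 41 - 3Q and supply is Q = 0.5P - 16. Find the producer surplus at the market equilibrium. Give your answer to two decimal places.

Rewriting supply in inverse form: P = 32 + 2Q.
Setting demand equal to supply, 9 = 5Q, so Q* = 1.8 and P* = 35.6.
PS is the area between P* and the supply curve from 0 to Q*: (1/2)(1.8)(3.6) = 3.24.

3.24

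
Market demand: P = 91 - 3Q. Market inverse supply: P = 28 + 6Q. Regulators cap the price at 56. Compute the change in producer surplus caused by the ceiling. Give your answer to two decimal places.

Free-market equilibrium: 91 - 3Q = 28 + 6Q gives Q* = 7, P* = 70.
At P = 56, sellers supply (56 - 28)/6 = 4.6667 while buyers want more, so the quantity traded is 4.6667 at price 56.
PS goes from (1/2)(7)(42) = 147 to 65.3333 (computed as (56 - 28)(4.6667) - (1/2)(6)(4.6667)^2), a change of -81.6667.

-81.67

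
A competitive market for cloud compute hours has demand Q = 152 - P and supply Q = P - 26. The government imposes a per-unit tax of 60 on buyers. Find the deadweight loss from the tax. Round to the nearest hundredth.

Rewriting demand in inverse form: P = 152 - Q.
Rewriting supply in inverse form: P = 26 + Q.
Without the tax, 152 - Q = 26 + Q so Q* = 63 and P* = 89.
With the tax, buyers' net willingness to pay falls by 60: (152 - 60) - Q = 26 + Q, so Q_t = 33. Buyers pay P_b = 119; sellers receive P_s = P_b - 60 = 59.
The welfare triangle lost has base Q* - Q_t = 30 and height t = 60, so DWL = (1/2)(30)(60) = 900.

900.00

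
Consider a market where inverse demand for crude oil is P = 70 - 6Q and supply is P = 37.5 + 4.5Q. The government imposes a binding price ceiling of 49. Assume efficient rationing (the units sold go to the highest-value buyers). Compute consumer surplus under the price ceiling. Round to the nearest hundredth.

Without the control, 70 - 6Q = 37.5 + 4.5Q so Q* = 3.0952 and P* = 51.4286.
At the ceiling price 49, quantity supplied is (49 - 37.5)/4.5 = 2.5556; supply is the short side, so Q = 2.5556 trades at P = 49.
The demand price at Q = 2.5556 is 54.6667. CS is the trapezoid between demand and 49 over [0, 2.5556]: (1/2)[(70 - 49) + (54.6667 - 49)](2.5556) = 34.0741.

34.07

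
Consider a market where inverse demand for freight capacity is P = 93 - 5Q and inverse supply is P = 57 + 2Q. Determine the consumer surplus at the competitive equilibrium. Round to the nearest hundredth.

66.12

Set 93 - 5Q = 57 + 2Q, which gives 36 = 7Q, so Q* = 5.1429 and P* = 93 - 5(5.1429) = 67.2857.
The demand choke price is 93, so CS = (1/2)(Q*)(93 - P*) = (1/2)(5.1429)(25.7143) = 66.1224.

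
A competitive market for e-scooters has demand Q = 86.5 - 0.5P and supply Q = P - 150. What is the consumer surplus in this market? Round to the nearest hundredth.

58.78

Rewriting demand in inverse form: P = 173 - 2Q.
Rewriting supply in inverse form: P = 150 + Q.
Setting demand equal to supply, 23 = 3Q, so Q* = 7.6667 and P* = 157.6667.
CS is the area between the demand curve and P* from 0 to Q*: (1/2)(7.6667)(15.3333) = 58.7778.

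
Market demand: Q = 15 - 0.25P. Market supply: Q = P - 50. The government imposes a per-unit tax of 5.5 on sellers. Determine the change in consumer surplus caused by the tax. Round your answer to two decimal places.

-6.38

Rewriting demand in inverse form: P = 60 - 4Q.
Rewriting supply in inverse form: P = 50 + Q.
Pre-tax equilibrium: 60 - 4Q = 50 + Q gives Q* = 2, P* = 52.
With the tax, sellers need 5.5 more per unit: 60 - 4Q = 50 + Q + 5.5, so Q_t = 0.9. Buyers pay P_b = 56.4; sellers receive P_s = P_b - 5.5 = 50.9.
Consumers lose the trapezoid between P* and P_b out to Q_t plus the triangle from Q_t to Q*: change in CS = 1.62 - 8 = -6.38.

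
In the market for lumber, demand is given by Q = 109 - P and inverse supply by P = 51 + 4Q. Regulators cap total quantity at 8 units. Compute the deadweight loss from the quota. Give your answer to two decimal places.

Rewriting demand in inverse form: P = 109 - Q.
Unrestricted equilibrium: Q* = (109 - 51)/(1 + 4) = 11.6.
At Q = 8 the demand price is 109 - (8) = 101 and the supply price is 51 + 4(8) = 83.
DWL = (1/2)(gap between curves at 8) x (Q* - 8) = (1/2)(18)(3.6) = 32.4.

32.40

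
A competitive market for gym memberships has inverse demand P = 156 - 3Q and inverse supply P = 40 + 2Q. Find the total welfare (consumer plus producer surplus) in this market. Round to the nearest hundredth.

1345.60

Equilibrium: 156 - 3Q = 40 + 2Q, so Q* = 23.2 and P* = 86.4.
CS = (1/2)(23.2)(69.6) = 807.36 and PS = (1/2)(23.2)(46.4) = 538.24, so total surplus = 1345.6.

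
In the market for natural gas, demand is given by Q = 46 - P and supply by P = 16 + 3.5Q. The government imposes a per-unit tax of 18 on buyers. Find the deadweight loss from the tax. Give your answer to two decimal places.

Rewriting demand in inverse form: P = 46 - Q.
Pre-tax equilibrium: 46 - Q = 16 + 3.5Q gives Q* = 6.6667, P* = 39.3333.
With the tax, buyers' net willingness to pay falls by 18: (46 - 18) - Q = 16 + 3.5Q, so Q_t = 2.6667. Buyers pay P_b = 43.3333; sellers receive P_s = P_b - 18 = 25.3333.
Deadweight loss is the triangle between the curves from Q_t to Q*: (1/2)(6.6667 - 2.6667)(18) = 36.

36.00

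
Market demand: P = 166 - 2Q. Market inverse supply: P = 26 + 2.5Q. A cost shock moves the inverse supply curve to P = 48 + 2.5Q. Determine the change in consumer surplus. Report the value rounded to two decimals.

Initial equilibrium: Q_0 = 31.1111, P_0 = 103.7778; CS_0 = (1/2)(31.1111)(62.2222) = 967.9012, PS_0 = (1/2)(31.1111)(77.7778) = 1209.8765.
New equilibrium: 166 - 2Q = 48 + 2.5Q gives Q_1 = 26.2222, P_1 = 113.5556; CS_1 = 687.6049, PS_1 = 859.5062.
Change in consumer surplus = 687.6049 - 967.9012 = -280.2963.

-280.30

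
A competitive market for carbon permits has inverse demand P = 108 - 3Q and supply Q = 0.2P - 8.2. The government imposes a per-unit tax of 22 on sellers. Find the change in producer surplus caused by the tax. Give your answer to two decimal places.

Rewriting supply in inverse form: P = 41 + 5Q.
Pre-tax equilibrium: 108 - 3Q = 41 + 5Q gives Q* = 8.375, P* = 82.875.
A tax on sellers shifts supply up by 22: 108 - 3Q = 41 + 5Q + 22, so Q_t = 5.625. Buyers pay P_b = 91.125; sellers receive P_s = P_b - 22 = 69.125.
Producers lose the trapezoid between P_s and P* out to Q_t plus the triangle from Q_t to Q*: change in PS = 79.1016 - 175.3516 = -96.25.

-96.25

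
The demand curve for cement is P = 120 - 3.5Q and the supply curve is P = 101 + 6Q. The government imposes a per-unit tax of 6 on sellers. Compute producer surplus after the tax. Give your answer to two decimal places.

5.62

Without the tax, 120 - 3.5Q = 101 + 6Q so Q* = 2 and P* = 113.
With the tax, sellers need 6 more per unit: 120 - 3.5Q = 101 + 6Q + 6, so Q_t = 1.3684. Buyers pay P_b = 115.2105; sellers receive P_s = P_b - 6 = 109.2105.
PS = (1/2)(Q_t)(P_s - 101) = (1/2)(1.3684)(8.2105) = 5.6177.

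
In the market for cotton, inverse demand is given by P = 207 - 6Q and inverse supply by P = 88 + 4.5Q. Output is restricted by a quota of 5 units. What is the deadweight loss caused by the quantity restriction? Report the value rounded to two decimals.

Without the quota, 207 - 6Q = 88 + 4.5Q gives Q* = 11.3333.
At Q = 5 the demand price is 207 - 6(5) = 177 and the supply price is 88 + 4.5(5) = 110.5.
DWL = (1/2)(gap between curves at 5) x (Q* - 5) = (1/2)(66.5)(6.3333) = 210.5833.

210.58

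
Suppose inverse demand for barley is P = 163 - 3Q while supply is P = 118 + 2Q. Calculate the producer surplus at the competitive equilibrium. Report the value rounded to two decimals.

Setting demand equal to supply, 45 = 5Q, so Q* = 9 and P* = 136.
PS is the area between P* and the supply curve from 0 to Q*: (1/2)(9)(18) = 81.

81.00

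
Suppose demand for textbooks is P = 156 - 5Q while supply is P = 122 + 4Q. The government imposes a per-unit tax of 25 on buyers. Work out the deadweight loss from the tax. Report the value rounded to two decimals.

Pre-tax equilibrium: 156 - 5Q = 122 + 4Q gives Q* = 3.7778, P* = 137.1111.
A tax on buyers shifts demand down by 25: (156 - 25) - 5Q = 122 + 4Q, so Q_t = 1. Buyers pay P_b = 151; sellers receive P_s = P_b - 25 = 126.
Deadweight loss is the triangle between the curves from Q_t to Q*: (1/2)(3.7778 - 1)(25) = 34.7222.

34.72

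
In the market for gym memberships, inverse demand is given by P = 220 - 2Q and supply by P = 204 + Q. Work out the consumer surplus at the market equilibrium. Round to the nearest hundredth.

28.44

Equilibrium: 220 - 2Q = 204 + Q, so Q* = 5.3333 and P* = 209.3333.
CS is the area between the demand curve and P* from 0 to Q*: (1/2)(5.3333)(10.6667) = 28.4444.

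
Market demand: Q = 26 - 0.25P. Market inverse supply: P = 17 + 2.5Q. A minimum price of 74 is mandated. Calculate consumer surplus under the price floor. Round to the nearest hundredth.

112.50

Rewriting demand in inverse form: P = 104 - 4Q.
Without the control, 104 - 4Q = 17 + 2.5Q so Q* = 13.3846 and P* = 50.4615.
At P = 74, buyers demand (104 - 74)/4 = 7.5 while sellers would supply more, so the quantity traded is 7.5 at price 74.
CS is the triangle under demand above 74: (1/2)(7.5)(104 - 74) = 112.5.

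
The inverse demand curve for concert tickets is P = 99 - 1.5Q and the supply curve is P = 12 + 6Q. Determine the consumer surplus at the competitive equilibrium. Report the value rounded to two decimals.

100.92

Setting demand equal to supply, 87 = 7.5Q, so Q* = 11.6 and P* = 81.6.
Consumer surplus is the triangle under demand above P*: (1/2)(11.6)(99 - 81.6) = (1/2)(11.6)(17.4) = 100.92.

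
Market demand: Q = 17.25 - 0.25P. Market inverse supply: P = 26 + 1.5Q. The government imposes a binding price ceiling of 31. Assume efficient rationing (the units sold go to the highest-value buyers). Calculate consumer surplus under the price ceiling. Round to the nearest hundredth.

104.44

Rewriting demand in inverse form: P = 69 - 4Q.
Free-market equilibrium: 69 - 4Q = 26 + 1.5Q gives Q* = 7.8182, P* = 37.7273.
At P = 31, sellers supply (31 - 26)/1.5 = 3.3333 while buyers want more, so the quantity traded is 3.3333 at price 31.
The demand price at Q = 3.3333 is 55.6667. CS is the trapezoid between demand and 31 over [0, 3.3333]: (1/2)[(69 - 31) + (55.6667 - 31)](3.3333) = 104.4444.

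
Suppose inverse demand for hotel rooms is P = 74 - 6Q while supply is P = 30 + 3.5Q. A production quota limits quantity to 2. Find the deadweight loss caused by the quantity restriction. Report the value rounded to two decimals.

Without the quota, 74 - 6Q = 30 + 3.5Q gives Q* = 4.6316.
At Q = 2 the demand price is 74 - 6(2) = 62 and the supply price is 30 + 3.5(2) = 37.
Deadweight loss is the triangle between the curves from 2 to 4.6316: (1/2)(62 - 37)(4.6316 - 2) = 32.8947.

32.89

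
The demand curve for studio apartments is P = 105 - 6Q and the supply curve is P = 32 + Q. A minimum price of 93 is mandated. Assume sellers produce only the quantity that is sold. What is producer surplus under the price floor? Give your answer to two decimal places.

Free-market equilibrium: 105 - 6Q = 32 + Q gives Q* = 10.4286, P* = 42.4286.
At P = 93, buyers demand (105 - 93)/6 = 2 while sellers would supply more, so the quantity traded is 2 at price 93.
The supply price at Q = 2 is 34. PS is the trapezoid between 93 and supply over [0, 2]: (1/2)[(93 - 32) + (93 - 34)](2) = 120.

120.00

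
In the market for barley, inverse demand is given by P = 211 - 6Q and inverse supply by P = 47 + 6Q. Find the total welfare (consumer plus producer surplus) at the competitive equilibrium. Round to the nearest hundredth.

1120.67

Setting demand equal to supply, 164 = 12Q, so Q* = 13.6667 and P* = 129.
CS = (1/2)(13.6667)(82) = 560.3333 and PS = (1/2)(13.6667)(82) = 560.3333, so total surplus = 1120.6667.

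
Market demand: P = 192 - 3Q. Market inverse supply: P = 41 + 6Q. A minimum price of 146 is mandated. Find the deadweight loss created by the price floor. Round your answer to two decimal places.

Free-market equilibrium: 192 - 3Q = 41 + 6Q gives Q* = 16.7778, P* = 141.6667.
At P = 146, buyers demand (192 - 146)/3 = 15.3333 while sellers would supply more, so the quantity traded is 15.3333 at price 146.
The lost-trades triangle has base Q* - 15.3333 = 1.4444 and height equal to the gap between the curves at Q = 15.3333, which is 146 - 133 = 13. DWL = (1/2)(1.4444)(13) = 9.3889.

9.39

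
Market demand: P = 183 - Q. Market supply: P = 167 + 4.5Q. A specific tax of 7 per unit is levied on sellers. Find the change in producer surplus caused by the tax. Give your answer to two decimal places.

-13.02

Without the tax, 183 - Q = 167 + 4.5Q so Q* = 2.9091 and P* = 180.0909.
A tax on sellers shifts supply up by 7: 183 - Q = 167 + 4.5Q + 7, so Q_t = 1.6364. Buyers pay P_b = 181.3636; sellers receive P_s = P_b - 7 = 174.3636.
PS falls from (1/2)(2.9091)(13.0909) = 19.0413 to (1/2)(1.6364)(7.3636) = 6.0248, a change of -13.0165.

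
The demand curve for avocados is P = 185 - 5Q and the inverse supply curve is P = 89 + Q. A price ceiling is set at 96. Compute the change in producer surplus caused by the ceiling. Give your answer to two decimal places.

Free-market equilibrium: 185 - 5Q = 89 + Q gives Q* = 16, P* = 105.
At P = 96, sellers supply (96 - 89)/1 = 7 while buyers want more, so the quantity traded is 7 at price 96.
PS goes from (1/2)(16)(16) = 128 to 24.5 (computed as (96 - 89)(7) - (1/2)(1)(7)^2), a change of -103.5.

-103.50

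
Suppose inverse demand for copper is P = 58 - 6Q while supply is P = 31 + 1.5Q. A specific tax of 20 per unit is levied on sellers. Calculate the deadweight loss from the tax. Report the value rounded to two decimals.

Pre-tax equilibrium: 58 - 6Q = 31 + 1.5Q gives Q* = 3.6, P* = 36.4.
A tax on sellers shifts supply up by 20: 58 - 6Q = 31 + 1.5Q + 20, so Q_t = 0.9333. Buyers pay P_b = 52.4; sellers receive P_s = P_b - 20 = 32.4.
Deadweight loss is the triangle between the curves from Q_t to Q*: (1/2)(3.6 - 0.9333)(20) = 26.6667.

26.67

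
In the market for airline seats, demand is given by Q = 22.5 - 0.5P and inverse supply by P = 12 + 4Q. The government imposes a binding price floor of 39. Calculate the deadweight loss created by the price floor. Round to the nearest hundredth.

18.75

Rewriting demand in inverse form: P = 45 - 2Q.
Without the control, 45 - 2Q = 12 + 4Q so Q* = 5.5 and P* = 34.
At P = 39, buyers demand (45 - 39)/2 = 3 while sellers would supply more, so the quantity traded is 3 at price 39.
At Q = 3 the demand price is 39 and the supply price is 24. Deadweight loss is the triangle between the curves from 3 to 5.5: (1/2)(39 - 24)(5.5 - 3) = 18.75.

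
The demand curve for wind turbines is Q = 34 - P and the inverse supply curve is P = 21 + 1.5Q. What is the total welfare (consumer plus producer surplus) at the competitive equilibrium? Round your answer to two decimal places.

33.80

Rewriting demand in inverse form: P = 34 - Q.
Equilibrium: 34 - Q = 21 + 1.5Q, so Q* = 5.2 and P* = 28.8.
CS = (1/2)(5.2)(5.2) = 13.52 and PS = (1/2)(5.2)(7.8) = 20.28, so total surplus = 33.8.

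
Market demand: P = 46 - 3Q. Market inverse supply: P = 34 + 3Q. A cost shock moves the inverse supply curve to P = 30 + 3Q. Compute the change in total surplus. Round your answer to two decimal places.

Initial equilibrium: Q_0 = 2, P_0 = 40; CS_0 = (1/2)(2)(6) = 6, PS_0 = (1/2)(2)(6) = 6.
New equilibrium: 46 - 3Q = 30 + 3Q gives Q_1 = 2.6667, P_1 = 38; CS_1 = 10.6667, PS_1 = 10.6667.
Change in total surplus = (10.6667 + 10.6667) - (6 + 6) = 9.3333.

9.33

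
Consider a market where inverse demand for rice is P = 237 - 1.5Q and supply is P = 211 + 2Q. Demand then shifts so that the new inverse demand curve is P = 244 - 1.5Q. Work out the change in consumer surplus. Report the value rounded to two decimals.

Initial equilibrium: Q_0 = 7.4286, P_0 = 225.8571; CS_0 = (1/2)(7.4286)(11.1429) = 41.3878, PS_0 = (1/2)(7.4286)(14.8571) = 55.1837.
New equilibrium: 244 - 1.5Q = 211 + 2Q gives Q_1 = 9.4286, P_1 = 229.8571; CS_1 = 66.6735, PS_1 = 88.898.
Change in consumer surplus = 66.6735 - 41.3878 = 25.2857.

25.29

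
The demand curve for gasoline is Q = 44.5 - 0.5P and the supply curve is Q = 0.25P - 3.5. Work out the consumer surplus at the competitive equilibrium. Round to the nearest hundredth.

Rewriting demand in inverse form: P = 89 - 2Q.
Rewriting supply in inverse form: P = 14 + 4Q.
Set 89 - 2Q = 14 + 4Q, which gives 75 = 6Q, so Q* = 12.5 and P* = 89 - 2(12.5) = 64.
Consumer surplus is the triangle under demand above P*: (1/2)(12.5)(89 - 64) = (1/2)(12.5)(25) = 156.25.

156.25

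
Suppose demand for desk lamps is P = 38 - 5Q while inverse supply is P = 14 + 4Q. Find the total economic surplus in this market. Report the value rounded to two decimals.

32.00

Setting demand equal to supply, 24 = 9Q, so Q* = 2.6667 and P* = 24.6667.
CS = (1/2)(2.6667)(13.3333) = 17.7778 and PS = (1/2)(2.6667)(10.6667) = 14.2222, so total surplus = 32.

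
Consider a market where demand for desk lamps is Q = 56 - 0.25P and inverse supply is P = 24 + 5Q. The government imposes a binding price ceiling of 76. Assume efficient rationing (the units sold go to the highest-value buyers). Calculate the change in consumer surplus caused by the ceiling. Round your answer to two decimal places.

Rewriting demand in inverse form: P = 224 - 4Q.
Free-market equilibrium: 224 - 4Q = 24 + 5Q gives Q* = 22.2222, P* = 135.1111.
At P = 76, sellers supply (76 - 24)/5 = 10.4 while buyers want more, so the quantity traded is 10.4 at price 76.
CS goes from (1/2)(22.2222)(88.8889) = 987.6543 to 1322.88 (computed as (224 - 76)(10.4) - (1/2)(4)(10.4)^2), a change of 335.2257.

335.23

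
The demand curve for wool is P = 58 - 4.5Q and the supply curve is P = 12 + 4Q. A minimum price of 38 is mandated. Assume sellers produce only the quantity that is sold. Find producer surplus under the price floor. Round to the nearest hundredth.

Without the control, 58 - 4.5Q = 12 + 4Q so Q* = 5.4118 and P* = 33.6471.
At P = 38, buyers demand (58 - 38)/4.5 = 4.4444 while sellers would supply more, so the quantity traded is 4.4444 at price 38.
The supply price at Q = 4.4444 is 29.7778. PS is the trapezoid between 38 and supply over [0, 4.4444]: (1/2)[(38 - 12) + (38 - 29.7778)](4.4444) = 76.0494.

76.05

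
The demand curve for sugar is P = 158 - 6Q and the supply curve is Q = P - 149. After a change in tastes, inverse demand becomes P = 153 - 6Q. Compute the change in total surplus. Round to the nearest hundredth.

Rewriting supply in inverse form: P = 149 + Q.
Initial equilibrium: Q_0 = 1.2857, P_0 = 150.2857; CS_0 = (1/2)(1.2857)(7.7143) = 4.9592, PS_0 = (1/2)(1.2857)(1.2857) = 0.8265.
New equilibrium: 153 - 6Q = 149 + Q gives Q_1 = 0.5714, P_1 = 149.5714; CS_1 = 0.9796, PS_1 = 0.1633.
Change in total surplus = (0.9796 + 0.1633) - (4.9592 + 0.8265) = -4.6429.

-4.64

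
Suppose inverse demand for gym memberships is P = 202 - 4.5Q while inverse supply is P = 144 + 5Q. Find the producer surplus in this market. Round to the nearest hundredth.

Equilibrium: 202 - 4.5Q = 144 + 5Q, so Q* = 6.1053 and P* = 174.5263.
PS is the area between P* and the supply curve from 0 to Q*: (1/2)(6.1053)(30.5263) = 93.1856.

93.19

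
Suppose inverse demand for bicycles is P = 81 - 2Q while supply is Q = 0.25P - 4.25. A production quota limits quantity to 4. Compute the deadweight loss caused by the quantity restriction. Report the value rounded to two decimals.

Rewriting supply in inverse form: P = 17 + 4Q.
Unrestricted equilibrium: Q* = (81 - 17)/(2 + 4) = 10.6667.
At Q = 4 the demand price is 81 - 2(4) = 73 and the supply price is 17 + 4(4) = 33.
Deadweight loss is the triangle between the curves from 4 to 10.6667: (1/2)(73 - 33)(10.6667 - 4) = 133.3333.

133.33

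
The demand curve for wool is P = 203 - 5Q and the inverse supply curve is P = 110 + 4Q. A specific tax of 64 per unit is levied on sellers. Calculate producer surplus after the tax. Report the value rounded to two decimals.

Without the tax, 203 - 5Q = 110 + 4Q so Q* = 10.3333 and P* = 151.3333.
With the tax, sellers need 64 more per unit: 203 - 5Q = 110 + 4Q + 64, so Q_t = 3.2222. Buyers pay P_b = 186.8889; sellers receive P_s = P_b - 64 = 122.8889.
PS = (1/2)(Q_t)(P_s - 110) = (1/2)(3.2222)(12.8889) = 20.7654.

20.77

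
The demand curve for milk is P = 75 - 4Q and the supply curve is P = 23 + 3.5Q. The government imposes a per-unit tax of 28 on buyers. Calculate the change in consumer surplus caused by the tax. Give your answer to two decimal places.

-75.66

Pre-tax equilibrium: 75 - 4Q = 23 + 3.5Q gives Q* = 6.9333, P* = 47.2667.
With the tax, buyers' net willingness to pay falls by 28: (75 - 28) - 4Q = 23 + 3.5Q, so Q_t = 3.2. Buyers pay P_b = 62.2; sellers receive P_s = P_b - 28 = 34.2.
Consumers lose the trapezoid between P* and P_b out to Q_t plus the triangle from Q_t to Q*: change in CS = 20.48 - 96.1422 = -75.6622.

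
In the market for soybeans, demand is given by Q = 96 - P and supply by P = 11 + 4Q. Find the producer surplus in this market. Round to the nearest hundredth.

Rewriting demand in inverse form: P = 96 - Q.
Setting demand equal to supply, 85 = 5Q, so Q* = 17 and P* = 79.
The supply curve's price intercept is 11, so PS = (1/2)(Q*)(P* - 11) = (1/2)(17)(68) = 578.

578.00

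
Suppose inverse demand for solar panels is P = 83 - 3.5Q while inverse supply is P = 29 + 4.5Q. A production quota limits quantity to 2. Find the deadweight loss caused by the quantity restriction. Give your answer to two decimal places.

90.25

Without the quota, 83 - 3.5Q = 29 + 4.5Q gives Q* = 6.75.
At Q = 2 the demand price is 83 - 3.5(2) = 76 and the supply price is 29 + 4.5(2) = 38.
Deadweight loss is the triangle between the curves from 2 to 6.75: (1/2)(76 - 38)(6.75 - 2) = 90.25.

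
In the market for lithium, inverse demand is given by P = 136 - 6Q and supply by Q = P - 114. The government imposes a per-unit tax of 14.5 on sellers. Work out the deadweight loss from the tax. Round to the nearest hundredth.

Rewriting supply in inverse form: P = 114 + Q.
Without the tax, 136 - 6Q = 114 + Q so Q* = 3.1429 and P* = 117.1429.
A tax on sellers shifts supply up by 14.5: 136 - 6Q = 114 + Q + 14.5, so Q_t = 1.0714. Buyers pay P_b = 129.5714; sellers receive P_s = P_b - 14.5 = 115.0714.
The welfare triangle lost has base Q* - Q_t = 2.0714 and height t = 14.5, so DWL = (1/2)(2.0714)(14.5) = 15.0179.

15.02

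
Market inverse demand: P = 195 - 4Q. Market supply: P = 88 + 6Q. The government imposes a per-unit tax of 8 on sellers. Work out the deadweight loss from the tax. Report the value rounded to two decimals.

3.20

Without the tax, 195 - 4Q = 88 + 6Q so Q* = 10.7 and P* = 152.2.
With the tax, sellers need 8 more per unit: 195 - 4Q = 88 + 6Q + 8, so Q_t = 9.9. Buyers pay P_b = 155.4; sellers receive P_s = P_b - 8 = 147.4.
The welfare triangle lost has base Q* - Q_t = 0.8 and height t = 8, so DWL = (1/2)(0.8)(8) = 3.2.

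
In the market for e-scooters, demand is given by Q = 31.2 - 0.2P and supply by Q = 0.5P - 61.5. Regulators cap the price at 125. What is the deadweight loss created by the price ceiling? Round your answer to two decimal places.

48.29

Rewriting demand in inverse form: P = 156 - 5Q.
Rewriting supply in inverse form: P = 123 + 2Q.
Free-market equilibrium: 156 - 5Q = 123 + 2Q gives Q* = 4.7143, P* = 132.4286.
At P = 125, sellers supply (125 - 123)/2 = 1 while buyers want more, so the quantity traded is 1 at price 125.
At Q = 1 the demand price is 151 and the supply price is 125. Deadweight loss is the triangle between the curves from 1 to 4.7143: (1/2)(151 - 125)(4.7143 - 1) = 48.2857.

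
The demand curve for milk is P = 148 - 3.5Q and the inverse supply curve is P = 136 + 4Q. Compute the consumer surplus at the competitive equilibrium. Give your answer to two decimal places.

Set 148 - 3.5Q = 136 + 4Q, which gives 12 = 7.5Q, so Q* = 1.6 and P* = 148 - 3.5(1.6) = 142.4.
The demand choke price is 148, so CS = (1/2)(Q*)(148 - P*) = (1/2)(1.6)(5.6) = 4.48.

4.48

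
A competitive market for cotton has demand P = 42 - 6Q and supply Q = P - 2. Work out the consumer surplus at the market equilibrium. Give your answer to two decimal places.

97.96

Rewriting supply in inverse form: P = 2 + Q.
Set 42 - 6Q = 2 + Q, which gives 40 = 7Q, so Q* = 5.7143 and P* = 42 - 6(5.7143) = 7.7143.
The demand choke price is 42, so CS = (1/2)(Q*)(42 - P*) = (1/2)(5.7143)(34.2857) = 97.9592.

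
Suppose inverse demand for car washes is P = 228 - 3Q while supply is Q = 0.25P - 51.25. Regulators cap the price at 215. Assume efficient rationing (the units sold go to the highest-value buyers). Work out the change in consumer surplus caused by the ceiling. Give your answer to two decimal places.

6.93

Rewriting supply in inverse form: P = 205 + 4Q.
Free-market equilibrium: 228 - 3Q = 205 + 4Q gives Q* = 3.2857, P* = 218.1429.
At P = 215, sellers supply (215 - 205)/4 = 2.5 while buyers want more, so the quantity traded is 2.5 at price 215.
CS goes from (1/2)(3.2857)(9.8571) = 16.1939 to 23.125 (computed as (228 - 215)(2.5) - (1/2)(3)(2.5)^2), a change of 6.9311.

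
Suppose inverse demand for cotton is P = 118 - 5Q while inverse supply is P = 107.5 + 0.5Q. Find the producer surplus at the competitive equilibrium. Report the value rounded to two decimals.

Setting demand equal to supply, 10.5 = 5.5Q, so Q* = 1.9091 and P* = 108.4545.
The supply curve's price intercept is 107.5, so PS = (1/2)(Q*)(P* - 107.5) = (1/2)(1.9091)(0.9545) = 0.9112.

0.91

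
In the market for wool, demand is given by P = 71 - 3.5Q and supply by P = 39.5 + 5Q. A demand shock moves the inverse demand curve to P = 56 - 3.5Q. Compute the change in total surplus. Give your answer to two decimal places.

Initial equilibrium: Q_0 = 3.7059, P_0 = 58.0294; CS_0 = (1/2)(3.7059)(12.9706) = 24.0337, PS_0 = (1/2)(3.7059)(18.5294) = 34.3339.
New equilibrium: 56 - 3.5Q = 39.5 + 5Q gives Q_1 = 1.9412, P_1 = 49.2059; CS_1 = 6.5943, PS_1 = 9.4204.
Change in total surplus = (6.5943 + 9.4204) - (24.0337 + 34.3339) = -42.3529.

-42.35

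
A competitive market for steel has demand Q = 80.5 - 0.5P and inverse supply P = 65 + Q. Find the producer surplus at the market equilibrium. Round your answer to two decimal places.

512.00

Rewriting demand in inverse form: P = 161 - 2Q.
Equilibrium: 161 - 2Q = 65 + Q, so Q* = 32 and P* = 97.
Producer surplus is the triangle above supply below P*: (1/2)(32)(97 - 65) = (1/2)(32)(32) = 512.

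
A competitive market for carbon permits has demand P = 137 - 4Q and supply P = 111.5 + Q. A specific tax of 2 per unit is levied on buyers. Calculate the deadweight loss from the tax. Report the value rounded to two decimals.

0.40

Without the tax, 137 - 4Q = 111.5 + Q so Q* = 5.1 and P* = 116.6.
With the tax, buyers' net willingness to pay falls by 2: (137 - 2) - 4Q = 111.5 + Q, so Q_t = 4.7. Buyers pay P_b = 118.2; sellers receive P_s = P_b - 2 = 116.2.
The welfare triangle lost has base Q* - Q_t = 0.4 and height t = 2, so DWL = (1/2)(0.4)(2) = 0.4.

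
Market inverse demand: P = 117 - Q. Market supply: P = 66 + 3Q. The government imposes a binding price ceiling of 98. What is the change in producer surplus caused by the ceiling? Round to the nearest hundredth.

Free-market equilibrium: 117 - Q = 66 + 3Q gives Q* = 12.75, P* = 104.25.
At P = 98, sellers supply (98 - 66)/3 = 10.6667 while buyers want more, so the quantity traded is 10.6667 at price 98.
PS goes from (1/2)(12.75)(38.25) = 243.8438 to 170.6667 (computed as (98 - 66)(10.6667) - (1/2)(3)(10.6667)^2), a change of -73.1771.

-73.18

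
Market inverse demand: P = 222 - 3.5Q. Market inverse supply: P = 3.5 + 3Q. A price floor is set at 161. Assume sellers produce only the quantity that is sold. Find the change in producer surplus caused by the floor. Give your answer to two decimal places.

594.38

Free-market equilibrium: 222 - 3.5Q = 3.5 + 3Q gives Q* = 33.6154, P* = 104.3462.
At P = 161, buyers demand (222 - 161)/3.5 = 17.4286 while sellers would supply more, so the quantity traded is 17.4286 at price 161.
PS goes from (1/2)(33.6154)(100.8462) = 1694.9911 to 2289.3673 (computed as (161 - 3.5)(17.4286) - (1/2)(3)(17.4286)^2), a change of 594.3762.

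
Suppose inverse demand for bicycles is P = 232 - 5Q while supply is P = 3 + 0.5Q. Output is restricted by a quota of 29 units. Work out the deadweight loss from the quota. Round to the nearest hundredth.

439.11

Without the quota, 232 - 5Q = 3 + 0.5Q gives Q* = 41.6364.
At Q = 29 the demand price is 232 - 5(29) = 87 and the supply price is 3 + 0.5(29) = 17.5.
DWL = (1/2)(gap between curves at 29) x (Q* - 29) = (1/2)(69.5)(12.6364) = 439.1136.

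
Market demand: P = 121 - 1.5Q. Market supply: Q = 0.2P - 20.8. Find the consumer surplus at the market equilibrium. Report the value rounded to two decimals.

5.13

Rewriting supply in inverse form: P = 104 + 5Q.
Setting demand equal to supply, 17 = 6.5Q, so Q* = 2.6154 and P* = 117.0769.
CS is the area between the demand curve and P* from 0 to Q*: (1/2)(2.6154)(3.9231) = 5.1302.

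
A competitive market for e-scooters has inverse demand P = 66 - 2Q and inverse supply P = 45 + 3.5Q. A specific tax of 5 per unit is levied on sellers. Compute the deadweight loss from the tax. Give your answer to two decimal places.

Without the tax, 66 - 2Q = 45 + 3.5Q so Q* = 3.8182 and P* = 58.3636.
A tax on sellers shifts supply up by 5: 66 - 2Q = 45 + 3.5Q + 5, so Q_t = 2.9091. Buyers pay P_b = 60.1818; sellers receive P_s = P_b - 5 = 55.1818.
Deadweight loss is the triangle between the curves from Q_t to Q*: (1/2)(3.8182 - 2.9091)(5) = 2.2727.

2.27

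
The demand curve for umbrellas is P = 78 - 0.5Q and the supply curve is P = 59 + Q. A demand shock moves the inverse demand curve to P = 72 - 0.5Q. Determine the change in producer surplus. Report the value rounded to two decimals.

-42.67

Initial equilibrium: Q_0 = 12.6667, P_0 = 71.6667; CS_0 = (1/2)(12.6667)(6.3333) = 40.1111, PS_0 = (1/2)(12.6667)(12.6667) = 80.2222.
New equilibrium: 72 - 0.5Q = 59 + Q gives Q_1 = 8.6667, P_1 = 67.6667; CS_1 = 18.7778, PS_1 = 37.5556.
Change in producer surplus = 37.5556 - 80.2222 = -42.6667.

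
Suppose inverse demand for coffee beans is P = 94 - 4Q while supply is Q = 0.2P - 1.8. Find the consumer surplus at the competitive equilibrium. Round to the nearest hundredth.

Rewriting supply in inverse form: P = 9 + 5Q.
Setting demand equal to supply, 85 = 9Q, so Q* = 9.4444 and P* = 56.2222.
Consumer surplus is the triangle under demand above P*: (1/2)(9.4444)(94 - 56.2222) = (1/2)(9.4444)(37.7778) = 178.3951.

178.40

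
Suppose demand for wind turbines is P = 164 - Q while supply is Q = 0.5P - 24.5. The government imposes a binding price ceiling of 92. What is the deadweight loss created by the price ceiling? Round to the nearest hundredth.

Rewriting supply in inverse form: P = 49 + 2Q.
Free-market equilibrium: 164 - Q = 49 + 2Q gives Q* = 38.3333, P* = 125.6667.
At the ceiling price 92, quantity supplied is (92 - 49)/2 = 21.5; supply is the short side, so Q = 21.5 trades at P = 92.
At Q = 21.5 the demand price is 142.5 and the supply price is 92. Deadweight loss is the triangle between the curves from 21.5 to 38.3333: (1/2)(142.5 - 92)(38.3333 - 21.5) = 425.0417.

425.04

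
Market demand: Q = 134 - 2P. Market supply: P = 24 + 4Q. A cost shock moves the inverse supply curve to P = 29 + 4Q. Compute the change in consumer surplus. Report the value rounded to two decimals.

-5.00

Rewriting demand in inverse form: P = 67 - 0.5Q.
Initial equilibrium: Q_0 = 9.5556, P_0 = 62.2222; CS_0 = (1/2)(9.5556)(4.7778) = 22.8272, PS_0 = (1/2)(9.5556)(38.2222) = 182.6173.
New equilibrium: 67 - 0.5Q = 29 + 4Q gives Q_1 = 8.4444, P_1 = 62.7778; CS_1 = 17.8272, PS_1 = 142.6173.
Change in consumer surplus = 17.8272 - 22.8272 = -5.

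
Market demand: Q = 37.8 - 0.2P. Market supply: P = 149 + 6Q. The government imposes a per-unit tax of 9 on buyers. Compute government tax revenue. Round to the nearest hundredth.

25.36

Rewriting demand in inverse form: P = 189 - 5Q.
Without the tax, 189 - 5Q = 149 + 6Q so Q* = 3.6364 and P* = 170.8182.
A tax on buyers shifts demand down by 9: (189 - 9) - 5Q = 149 + 6Q, so Q_t = 2.8182. Buyers pay P_b = 174.9091; sellers receive P_s = P_b - 9 = 165.9091.
Tax revenue = t x Q_t = 9 x 2.8182 = 25.3636.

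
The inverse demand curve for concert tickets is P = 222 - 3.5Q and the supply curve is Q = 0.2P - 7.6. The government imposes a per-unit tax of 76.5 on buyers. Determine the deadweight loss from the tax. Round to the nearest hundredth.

344.25

Rewriting supply in inverse form: P = 38 + 5Q.
Without the tax, 222 - 3.5Q = 38 + 5Q so Q* = 21.6471 and P* = 146.2353.
A tax on buyers shifts demand down by 76.5: (222 - 76.5) - 3.5Q = 38 + 5Q, so Q_t = 12.6471. Buyers pay P_b = 177.7353; sellers receive P_s = P_b - 76.5 = 101.2353.
Deadweight loss is the triangle between the curves from Q_t to Q*: (1/2)(21.6471 - 12.6471)(76.5) = 344.25.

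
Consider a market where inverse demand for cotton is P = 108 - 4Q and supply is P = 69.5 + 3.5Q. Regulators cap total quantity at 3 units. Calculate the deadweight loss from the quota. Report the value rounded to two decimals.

17.07

Unrestricted equilibrium: Q* = (108 - 69.5)/(4 + 3.5) = 5.1333.
At Q = 3 the demand price is 108 - 4(3) = 96 and the supply price is 69.5 + 3.5(3) = 80.
Deadweight loss is the triangle between the curves from 3 to 5.1333: (1/2)(96 - 80)(5.1333 - 3) = 17.0667.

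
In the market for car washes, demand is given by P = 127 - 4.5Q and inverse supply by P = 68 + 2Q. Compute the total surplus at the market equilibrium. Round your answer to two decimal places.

Setting demand equal to supply, 59 = 6.5Q, so Q* = 9.0769 and P* = 86.1538.
CS = (1/2)(9.0769)(40.8462) = 185.3787 and PS = (1/2)(9.0769)(18.1538) = 82.3905, so total surplus = 267.7692.

267.77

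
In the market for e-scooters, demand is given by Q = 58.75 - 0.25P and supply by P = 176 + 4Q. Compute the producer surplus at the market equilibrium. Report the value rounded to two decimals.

108.78

Rewriting demand in inverse form: P = 235 - 4Q.
Set 235 - 4Q = 176 + 4Q, which gives 59 = 8Q, so Q* = 7.375 and P* = 235 - 4(7.375) = 205.5.
PS is the area between P* and the supply curve from 0 to Q*: (1/2)(7.375)(29.5) = 108.7812.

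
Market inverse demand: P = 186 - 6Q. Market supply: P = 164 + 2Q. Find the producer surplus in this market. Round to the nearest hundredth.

Set 186 - 6Q = 164 + 2Q, which gives 22 = 8Q, so Q* = 2.75 and P* = 186 - 6(2.75) = 169.5.
Producer surplus is the triangle above supply below P*: (1/2)(2.75)(169.5 - 164) = (1/2)(2.75)(5.5) = 7.5625.

7.56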